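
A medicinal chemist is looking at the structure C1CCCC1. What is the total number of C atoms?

Count every carbon token in the SMILES (each C, including those in ring-closure positions and inside branches).
Carbon count: 5.

5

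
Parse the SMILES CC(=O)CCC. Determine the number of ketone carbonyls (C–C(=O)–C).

1

The ketone motif appears at heavy-atom position 2 in the SMILES.
Ketone count: 1.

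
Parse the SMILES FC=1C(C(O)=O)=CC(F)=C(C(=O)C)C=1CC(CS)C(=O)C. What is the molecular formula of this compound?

C14H14F2O4S

Walk through each heavy atom and fill implicit hydrogens from standard valence (C 4, N 3, O 2, S 2, halogen 1):
  atom 1: F (halogen, monovalent) → 0 H
  atom 2: C, bond orders sum to 4 (valence 4) → 0 H
  atom 3: C, bond orders sum to 4 (valence 4) → 0 H
  atom 4: C, bond orders sum to 4 (valence 4) → 0 H
  atom 5: O, bond orders sum to 1 (valence 2) → 1 H
  atom 6: O, bond orders sum to 2 (valence 2) → 0 H
  atom 7: C, bond orders sum to 3 (valence 4) → 1 H
  atom 8: C, bond orders sum to 4 (valence 4) → 0 H
  atom 9: F (halogen, monovalent) → 0 H
  atom 10: C, bond orders sum to 4 (valence 4) → 0 H
  atom 11: C, bond orders sum to 4 (valence 4) → 0 H
  atom 12: O, bond orders sum to 2 (valence 2) → 0 H
  atom 13: C, bond orders sum to 1 (valence 4) → 3 H
  atom 14: C, bond orders sum to 4 (valence 4) → 0 H
  atom 15: C, bond orders sum to 2 (valence 4) → 2 H
  atom 16: C, bond orders sum to 3 (valence 4) → 1 H
  atom 17: C, bond orders sum to 2 (valence 4) → 2 H
  atom 18: S, bond orders sum to 1 (valence 2) → 1 H
  atom 19: C, bond orders sum to 4 (valence 4) → 0 H
  atom 20: O, bond orders sum to 2 (valence 2) → 0 H
  atom 21: C, bond orders sum to 1 (valence 4) → 3 H
Totals → C:14, H:14, F:2, O:4, S:1.
In Hill order: C14H14F2O4S.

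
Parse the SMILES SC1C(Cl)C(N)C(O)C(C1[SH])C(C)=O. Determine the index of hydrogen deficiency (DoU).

2

Degree of unsaturation = (number of rings) + (number of π bonds).
Ring closures in the SMILES: 1.
π bonds: 1 double bond (each 1 DoU) → 1 DoU from unsaturation.
Total DoU = 1 + 1 = 2.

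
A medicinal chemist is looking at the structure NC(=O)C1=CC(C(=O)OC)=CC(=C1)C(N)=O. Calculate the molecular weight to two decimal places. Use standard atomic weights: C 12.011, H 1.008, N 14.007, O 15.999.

222.20 g/mol

First, the molecular formula is C10H10N2O4 (counting implicit H from valence).
  C: 10 × 12.011 = 120.110
  H: 10 × 1.008 = 10.080
  N: 2 × 14.007 = 28.014
  O: 4 × 15.999 = 63.996
Sum: 10×12.011 + 10×1.008 + 2×14.007 + 4×15.999 = 222.200 → 222.20 g/mol.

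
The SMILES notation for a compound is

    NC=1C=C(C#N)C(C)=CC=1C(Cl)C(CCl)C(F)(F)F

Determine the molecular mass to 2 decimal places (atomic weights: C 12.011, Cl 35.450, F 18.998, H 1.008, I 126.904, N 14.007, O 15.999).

311.13 g/mol

First, the molecular formula is C12H11Cl2F3N2 (counting implicit H from valence).
  C: 12 × 12.011 = 144.132
  Cl: 2 × 35.450 = 70.900
  F: 3 × 18.998 = 56.994
  H: 11 × 1.008 = 11.088
  N: 2 × 14.007 = 28.014
Sum: 12×12.011 + 2×35.450 + 3×18.998 + 11×1.008 + 2×14.007 = 311.128 → 311.13 g/mol.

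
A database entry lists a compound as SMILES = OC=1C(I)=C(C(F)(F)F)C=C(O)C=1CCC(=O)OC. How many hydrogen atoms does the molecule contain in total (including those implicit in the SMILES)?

Walk through each heavy atom and fill implicit hydrogens from standard valence (C 4, N 3, O 2, S 2, halogen 1):
  atom 1: O, bond orders sum to 1 (valence 2) → 1 H
  atom 2: C, bond orders sum to 4 (valence 4) → 0 H
  atom 3: C, bond orders sum to 4 (valence 4) → 0 H
  atom 4: I (halogen, monovalent) → 0 H
  atom 5: C, bond orders sum to 4 (valence 4) → 0 H
  atom 6: C, bond orders sum to 4 (valence 4) → 0 H
  atom 7: F (halogen, monovalent) → 0 H
  atom 8: F (halogen, monovalent) → 0 H
  atom 9: F (halogen, monovalent) → 0 H
  atom 10: C, bond orders sum to 3 (valence 4) → 1 H
  atom 11: C, bond orders sum to 4 (valence 4) → 0 H
  atom 12: O, bond orders sum to 1 (valence 2) → 1 H
  atom 13: C, bond orders sum to 4 (valence 4) → 0 H
  atom 14: C, bond orders sum to 2 (valence 4) → 2 H
  atom 15: C, bond orders sum to 2 (valence 4) → 2 H
  atom 16: C, bond orders sum to 4 (valence 4) → 0 H
  atom 17: O, bond orders sum to 2 (valence 2) → 0 H
  atom 18: O, bond orders sum to 2 (valence 2) → 0 H
  atom 19: C, bond orders sum to 1 (valence 4) → 3 H
Total hydrogens: 10.

10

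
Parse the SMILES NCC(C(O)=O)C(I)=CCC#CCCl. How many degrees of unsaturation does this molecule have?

Degree of unsaturation = (number of rings) + (number of π bonds).
Ring closures in the SMILES: 0.
π bonds: 2 double bonds (each 1 DoU), 1 triple bond (each 2 DoU) → 4 DoU from unsaturation.
Total DoU = 0 + 4 = 4.

4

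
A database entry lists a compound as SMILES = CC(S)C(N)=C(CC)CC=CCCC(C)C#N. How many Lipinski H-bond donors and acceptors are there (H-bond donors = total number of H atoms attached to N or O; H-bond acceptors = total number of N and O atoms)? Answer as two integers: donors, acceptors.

2, 2

Donors: find every N or O and count the H atoms it carries.
  atom 5 (N): bond orders sum to 1 → 2 H
  atom 17 (N): bond orders sum to 3 → 0 H
Lipinski HBD = 2.
Acceptors: N atoms = 2, O atoms = 0 → HBA = 2.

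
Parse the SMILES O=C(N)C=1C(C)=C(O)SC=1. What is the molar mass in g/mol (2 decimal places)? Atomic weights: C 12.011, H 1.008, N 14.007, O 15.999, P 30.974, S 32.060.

First, the molecular formula is C6H7NO2S (counting implicit H from valence).
  C: 6 × 12.011 = 72.066
  H: 7 × 1.008 = 7.056
  N: 1 × 14.007 = 14.007
  O: 2 × 15.999 = 31.998
  S: 1 × 32.060 = 32.060
Sum: 6×12.011 + 7×1.008 + 1×14.007 + 2×15.999 + 1×32.060 = 157.187 → 157.19 g/mol.

157.19 g/mol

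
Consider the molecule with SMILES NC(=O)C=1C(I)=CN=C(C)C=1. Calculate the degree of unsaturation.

Molecular formula: C7H7IN2O.
DoU = (2C + 2 + N − H − X) / 2, where X is the halogen count and O/S are ignored.
    = (2·7 + 2 + 2 − 7 − 1) / 2 = 10 / 2 = 5.

5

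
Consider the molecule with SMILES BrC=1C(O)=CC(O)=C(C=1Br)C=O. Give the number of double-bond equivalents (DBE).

5

Molecular formula: C7H4Br2O3.
DoU = (2C + 2 + N − H − X) / 2, where X is the halogen count and O/S are ignored.
    = (2·7 + 2 + 0 − 4 − 2) / 2 = 10 / 2 = 5.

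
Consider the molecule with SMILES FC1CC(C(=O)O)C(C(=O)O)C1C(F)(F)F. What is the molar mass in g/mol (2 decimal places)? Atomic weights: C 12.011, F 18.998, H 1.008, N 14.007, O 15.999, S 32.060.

244.14 g/mol

First, the molecular formula is C8H8F4O4 (counting implicit H from valence).
  C: 8 × 12.011 = 96.088
  F: 4 × 18.998 = 75.992
  H: 8 × 1.008 = 8.064
  O: 4 × 15.999 = 63.996
Sum: 8×12.011 + 4×18.998 + 8×1.008 + 4×15.999 = 244.140 → 244.14 g/mol.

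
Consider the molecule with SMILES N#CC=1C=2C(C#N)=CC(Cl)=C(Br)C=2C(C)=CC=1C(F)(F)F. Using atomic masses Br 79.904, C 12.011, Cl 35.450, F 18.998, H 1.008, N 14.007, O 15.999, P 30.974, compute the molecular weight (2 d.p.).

373.56 g/mol

First, the molecular formula is C14H5BrClF3N2 (counting implicit H from valence).
  Br: 1 × 79.904 = 79.904
  C: 14 × 12.011 = 168.154
  Cl: 1 × 35.450 = 35.450
  F: 3 × 18.998 = 56.994
  H: 5 × 1.008 = 5.040
  N: 2 × 14.007 = 28.014
Sum: 1×79.904 + 14×12.011 + 1×35.450 + 3×18.998 + 5×1.008 + 2×14.007 = 373.556 → 373.56 g/mol.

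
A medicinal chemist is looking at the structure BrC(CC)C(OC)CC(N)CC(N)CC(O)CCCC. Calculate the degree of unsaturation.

Molecular formula: C15H33BrN2O2.
DoU = (2C + 2 + N − H − X) / 2, where X is the halogen count and O/S are ignored.
    = (2·15 + 2 + 2 − 33 − 1) / 2 = 0 / 2 = 0.

0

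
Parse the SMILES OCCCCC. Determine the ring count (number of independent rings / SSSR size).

0

In SMILES, each pair of matching ring-closure digits denotes one ring-closing bond; the number of such bonds equals the number of independent rings.
Ring-closure bonds here: 0.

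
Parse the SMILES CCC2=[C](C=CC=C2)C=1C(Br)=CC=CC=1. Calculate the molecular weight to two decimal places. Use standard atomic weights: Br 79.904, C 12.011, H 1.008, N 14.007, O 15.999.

First, the molecular formula is C14H13Br (counting implicit H from valence).
  Br: 1 × 79.904 = 79.904
  C: 14 × 12.011 = 168.154
  H: 13 × 1.008 = 13.104
Sum: 1×79.904 + 14×12.011 + 13×1.008 = 261.162 → 261.16 g/mol.

261.16 g/mol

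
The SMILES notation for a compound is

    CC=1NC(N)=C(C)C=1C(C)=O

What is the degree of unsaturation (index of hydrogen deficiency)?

4

Molecular formula: C8H12N2O.
DoU = (2C + 2 + N − H − X) / 2, where X is the halogen count and O/S are ignored.
    = (2·8 + 2 + 2 − 12 − 0) / 2 = 8 / 2 = 4.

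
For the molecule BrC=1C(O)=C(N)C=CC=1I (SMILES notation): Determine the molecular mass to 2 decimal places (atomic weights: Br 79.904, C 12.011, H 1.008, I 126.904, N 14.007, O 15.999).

First, the molecular formula is C6H5BrINO (counting implicit H from valence).
  Br: 1 × 79.904 = 79.904
  C: 6 × 12.011 = 72.066
  H: 5 × 1.008 = 5.040
  I: 1 × 126.904 = 126.904
  N: 1 × 14.007 = 14.007
  O: 1 × 15.999 = 15.999
Sum: 1×79.904 + 6×12.011 + 5×1.008 + 1×126.904 + 1×14.007 + 1×15.999 = 313.920 → 313.92 g/mol.

313.92 g/mol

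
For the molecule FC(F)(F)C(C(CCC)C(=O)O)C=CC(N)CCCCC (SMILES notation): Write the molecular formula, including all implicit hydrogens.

C15H26F3NO2

Walk through each heavy atom and fill implicit hydrogens from standard valence (C 4, N 3, O 2, S 2, halogen 1):
  atom 1: F (halogen, monovalent) → 0 H
  atom 2: C, bond orders sum to 4 (valence 4) → 0 H
  atom 3: F (halogen, monovalent) → 0 H
  atom 4: F (halogen, monovalent) → 0 H
  atom 5: C, bond orders sum to 3 (valence 4) → 1 H
  atom 6: C, bond orders sum to 3 (valence 4) → 1 H
  atom 7: C, bond orders sum to 2 (valence 4) → 2 H
  atom 8: C, bond orders sum to 2 (valence 4) → 2 H
  atom 9: C, bond orders sum to 1 (valence 4) → 3 H
  atom 10: C, bond orders sum to 4 (valence 4) → 0 H
  atom 11: O, bond orders sum to 2 (valence 2) → 0 H
  atom 12: O, bond orders sum to 1 (valence 2) → 1 H
  atom 13: C, bond orders sum to 3 (valence 4) → 1 H
  atom 14: C, bond orders sum to 3 (valence 4) → 1 H
  atom 15: C, bond orders sum to 3 (valence 4) → 1 H
  atom 16: N, bond orders sum to 1 (valence 3) → 2 H
  atom 17: C, bond orders sum to 2 (valence 4) → 2 H
  atom 18: C, bond orders sum to 2 (valence 4) → 2 H
  atom 19: C, bond orders sum to 2 (valence 4) → 2 H
  atom 20: C, bond orders sum to 2 (valence 4) → 2 H
  atom 21: C, bond orders sum to 1 (valence 4) → 3 H
Totals → C:15, H:26, F:3, N:1, O:2.
In Hill order: C15H26F3NO2.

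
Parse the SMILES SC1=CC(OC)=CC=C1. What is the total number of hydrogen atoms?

Walk through each heavy atom and fill implicit hydrogens from standard valence (C 4, N 3, O 2, S 2, halogen 1):
  atom 1: S, bond orders sum to 1 (valence 2) → 1 H
  atom 2: C, bond orders sum to 4 (valence 4) → 0 H
  atom 3: C, bond orders sum to 3 (valence 4) → 1 H
  atom 4: C, bond orders sum to 4 (valence 4) → 0 H
  atom 5: O, bond orders sum to 2 (valence 2) → 0 H
  atom 6: C, bond orders sum to 1 (valence 4) → 3 H
  atom 7: C, bond orders sum to 3 (valence 4) → 1 H
  atom 8: C, bond orders sum to 3 (valence 4) → 1 H
  atom 9: C, bond orders sum to 3 (valence 4) → 1 H
Total hydrogens: 8.

8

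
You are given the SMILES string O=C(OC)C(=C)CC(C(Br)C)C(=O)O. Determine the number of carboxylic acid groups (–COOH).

1

The carboxylic acid motif appears at heavy-atom position 12 in the SMILES.
Other groups present: 1 alkene, 1 ester.
Carboxylic acid count: 1.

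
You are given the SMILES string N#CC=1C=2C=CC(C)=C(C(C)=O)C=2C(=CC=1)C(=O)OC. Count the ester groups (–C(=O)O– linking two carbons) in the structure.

1

The ester motif appears at heavy-atom position 17 in the SMILES.
Other groups present: 1 ketone, 1 nitrile.
Ester count: 1.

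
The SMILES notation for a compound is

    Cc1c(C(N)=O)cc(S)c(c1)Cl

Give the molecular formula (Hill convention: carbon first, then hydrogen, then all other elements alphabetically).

Walk through each heavy atom and fill implicit hydrogens from standard valence (C 4, N 3, O 2, S 2, halogen 1); for lowercase aromatic atoms, an aromatic c carries 1 H when it has two neighbours and 0 H with three, and aromatic n carries 0 H:
  atom 1: C, bond orders sum to 1 (valence 4) → 3 H
  atom 2: aromatic c, 3 neighbours → 0 H
  atom 3: aromatic c, 3 neighbours → 0 H
  atom 4: C, bond orders sum to 4 (valence 4) → 0 H
  atom 5: N, bond orders sum to 1 (valence 3) → 2 H
  atom 6: O, bond orders sum to 2 (valence 2) → 0 H
  atom 7: aromatic c, 2 neighbours → 1 H
  atom 8: aromatic c, 3 neighbours → 0 H
  atom 9: S, bond orders sum to 1 (valence 2) → 1 H
  atom 10: aromatic c, 3 neighbours → 0 H
  atom 11: aromatic c, 2 neighbours → 1 H
  atom 12: Cl (halogen, monovalent) → 0 H
Totals → C:8, H:8, Cl:1, N:1, O:1, S:1.

C8H8ClNOS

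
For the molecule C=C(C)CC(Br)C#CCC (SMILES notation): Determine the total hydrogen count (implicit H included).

13

Walk through each heavy atom and fill implicit hydrogens from standard valence (C 4, N 3, O 2, S 2, halogen 1):
  atom 1: C, bond orders sum to 2 (valence 4) → 2 H
  atom 2: C, bond orders sum to 4 (valence 4) → 0 H
  atom 3: C, bond orders sum to 1 (valence 4) → 3 H
  atom 4: C, bond orders sum to 2 (valence 4) → 2 H
  atom 5: C, bond orders sum to 3 (valence 4) → 1 H
  atom 6: Br (halogen, monovalent) → 0 H
  atom 7: C, bond orders sum to 4 (valence 4) → 0 H
  atom 8: C, bond orders sum to 4 (valence 4) → 0 H
  atom 9: C, bond orders sum to 2 (valence 4) → 2 H
  atom 10: C, bond orders sum to 1 (valence 4) → 3 H
Total hydrogens: 13.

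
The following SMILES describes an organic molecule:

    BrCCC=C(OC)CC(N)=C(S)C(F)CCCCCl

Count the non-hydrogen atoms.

Every atom symbol written in the SMILES (organic subset) is one heavy atom; implicit H are not written.
Heavy atoms by element → Br:1, C:13, Cl:1, F:1, N:1, O:1, S:1.
Total: 19.

19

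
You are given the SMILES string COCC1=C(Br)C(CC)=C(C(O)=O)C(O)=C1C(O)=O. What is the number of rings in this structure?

1

In SMILES, each pair of matching ring-closure digits denotes one ring-closing bond; the number of such bonds equals the number of independent rings.
Ring-closure bonds here: 1.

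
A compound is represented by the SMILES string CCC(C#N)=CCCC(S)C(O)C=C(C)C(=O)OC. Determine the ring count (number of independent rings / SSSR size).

In SMILES, each pair of matching ring-closure digits denotes one ring-closing bond; the number of such bonds equals the number of independent rings.
Ring-closure bonds here: 0.

0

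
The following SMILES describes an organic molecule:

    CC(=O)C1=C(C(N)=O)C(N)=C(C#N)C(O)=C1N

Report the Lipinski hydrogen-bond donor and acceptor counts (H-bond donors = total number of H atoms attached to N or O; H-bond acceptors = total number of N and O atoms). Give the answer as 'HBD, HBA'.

7, 7

Donors: find every N or O and count the H atoms it carries.
  atom 3 (O): bond orders sum to 2 → 0 H
  atom 7 (N): bond orders sum to 1 → 2 H
  atom 8 (O): bond orders sum to 2 → 0 H
  atom 10 (N): bond orders sum to 1 → 2 H
  atom 13 (N): bond orders sum to 3 → 0 H
  atom 15 (O): bond orders sum to 1 → 1 H
  atom 17 (N): bond orders sum to 1 → 2 H
Lipinski HBD = 7.
Acceptors: N atoms = 4, O atoms = 3 → HBA = 7.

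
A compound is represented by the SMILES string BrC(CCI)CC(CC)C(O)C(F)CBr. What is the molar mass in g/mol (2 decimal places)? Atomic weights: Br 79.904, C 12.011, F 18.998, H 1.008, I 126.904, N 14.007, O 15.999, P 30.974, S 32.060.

First, the molecular formula is C10H18Br2FIO (counting implicit H from valence).
  Br: 2 × 79.904 = 159.808
  C: 10 × 12.011 = 120.110
  F: 1 × 18.998 = 18.998
  H: 18 × 1.008 = 18.144
  I: 1 × 126.904 = 126.904
  O: 1 × 15.999 = 15.999
Sum: 2×79.904 + 10×12.011 + 1×18.998 + 18×1.008 + 1×126.904 + 1×15.999 = 459.963 → 459.96 g/mol.

459.96 g/mol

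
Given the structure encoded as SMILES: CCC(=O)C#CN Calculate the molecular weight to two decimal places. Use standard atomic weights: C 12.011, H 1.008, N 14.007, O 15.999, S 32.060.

First, the molecular formula is C5H7NO (counting implicit H from valence).
  C: 5 × 12.011 = 60.055
  H: 7 × 1.008 = 7.056
  N: 1 × 14.007 = 14.007
  O: 1 × 15.999 = 15.999
Sum: 5×12.011 + 7×1.008 + 1×14.007 + 1×15.999 = 97.117 → 97.12 g/mol.

97.12 g/mol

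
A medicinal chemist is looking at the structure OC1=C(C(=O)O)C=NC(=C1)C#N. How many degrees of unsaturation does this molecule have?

Degree of unsaturation = (number of rings) + (number of π bonds).
Ring closures in the SMILES: 1.
π bonds: 4 double bonds (each 1 DoU), 1 triple bond (each 2 DoU) → 6 DoU from unsaturation.
Total DoU = 1 + 6 = 7.

7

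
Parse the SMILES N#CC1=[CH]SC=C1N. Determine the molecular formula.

C5H4N2S

Walk through each heavy atom and fill implicit hydrogens from standard valence (C 4, N 3, O 2, S 2, halogen 1):
  atom 1: N, bond orders sum to 3 (valence 3) → 0 H
  atom 2: C, bond orders sum to 4 (valence 4) → 0 H
  atom 3: C, bond orders sum to 4 (valence 4) → 0 H
  atom 4: C with explicit H count 1
  atom 5: S, bond orders sum to 2 (valence 2) → 0 H
  atom 6: C, bond orders sum to 3 (valence 4) → 1 H
  atom 7: C, bond orders sum to 4 (valence 4) → 0 H
  atom 8: N, bond orders sum to 1 (valence 3) → 2 H
Totals → C:5, H:4, N:2, S:1.
In Hill order: C5H4N2S.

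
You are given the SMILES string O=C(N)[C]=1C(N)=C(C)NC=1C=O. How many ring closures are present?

In SMILES, each pair of matching ring-closure digits denotes one ring-closing bond; the number of such bonds equals the number of independent rings.
Ring-closure bonds here: 1.

1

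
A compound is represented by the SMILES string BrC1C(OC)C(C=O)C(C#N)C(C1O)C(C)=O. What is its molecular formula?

C11H14BrNO4

Walk through each heavy atom and fill implicit hydrogens from standard valence (C 4, N 3, O 2, S 2, halogen 1):
  atom 1: Br (halogen, monovalent) → 0 H
  atom 2: C, bond orders sum to 3 (valence 4) → 1 H
  atom 3: C, bond orders sum to 3 (valence 4) → 1 H
  atom 4: O, bond orders sum to 2 (valence 2) → 0 H
  atom 5: C, bond orders sum to 1 (valence 4) → 3 H
  atom 6: C, bond orders sum to 3 (valence 4) → 1 H
  atom 7: C, bond orders sum to 3 (valence 4) → 1 H
  atom 8: O, bond orders sum to 2 (valence 2) → 0 H
  atom 9: C, bond orders sum to 3 (valence 4) → 1 H
  atom 10: C, bond orders sum to 4 (valence 4) → 0 H
  atom 11: N, bond orders sum to 3 (valence 3) → 0 H
  atom 12: C, bond orders sum to 3 (valence 4) → 1 H
  atom 13: C, bond orders sum to 3 (valence 4) → 1 H
  atom 14: O, bond orders sum to 1 (valence 2) → 1 H
  atom 15: C, bond orders sum to 4 (valence 4) → 0 H
  atom 16: C, bond orders sum to 1 (valence 4) → 3 H
  atom 17: O, bond orders sum to 2 (valence 2) → 0 H
Totals → C:11, H:14, Br:1, N:1, O:4.
In Hill order: C11H14BrNO4.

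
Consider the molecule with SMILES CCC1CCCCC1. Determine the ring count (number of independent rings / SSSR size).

In SMILES, each pair of matching ring-closure digits denotes one ring-closing bond; the number of such bonds equals the number of independent rings.
Ring-closure bonds here: 1.

1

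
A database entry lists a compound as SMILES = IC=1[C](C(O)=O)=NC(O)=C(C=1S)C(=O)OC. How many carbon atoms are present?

Count every carbon token in the SMILES (each C, including those in ring-closure positions and inside branches).
Carbon count: 8.

8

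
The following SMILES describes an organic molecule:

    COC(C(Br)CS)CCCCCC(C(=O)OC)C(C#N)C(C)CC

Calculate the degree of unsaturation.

3

Molecular formula: C18H32BrNO3S.
DoU = (2C + 2 + N − H − X) / 2, where X is the halogen count and O/S are ignored.
    = (2·18 + 2 + 1 − 32 − 1) / 2 = 6 / 2 = 3.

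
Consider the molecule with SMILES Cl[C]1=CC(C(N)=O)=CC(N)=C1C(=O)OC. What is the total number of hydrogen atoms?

Walk through each heavy atom and fill implicit hydrogens from standard valence (C 4, N 3, O 2, S 2, halogen 1):
  atom 1: Cl (halogen, monovalent) → 0 H
  atom 2: C with explicit H count 0
  atom 3: C, bond orders sum to 3 (valence 4) → 1 H
  atom 4: C, bond orders sum to 4 (valence 4) → 0 H
  atom 5: C, bond orders sum to 4 (valence 4) → 0 H
  atom 6: N, bond orders sum to 1 (valence 3) → 2 H
  atom 7: O, bond orders sum to 2 (valence 2) → 0 H
  atom 8: C, bond orders sum to 3 (valence 4) → 1 H
  atom 9: C, bond orders sum to 4 (valence 4) → 0 H
  atom 10: N, bond orders sum to 1 (valence 3) → 2 H
  atom 11: C, bond orders sum to 4 (valence 4) → 0 H
  atom 12: C, bond orders sum to 4 (valence 4) → 0 H
  atom 13: O, bond orders sum to 2 (valence 2) → 0 H
  atom 14: O, bond orders sum to 2 (valence 2) → 0 H
  atom 15: C, bond orders sum to 1 (valence 4) → 3 H
Total hydrogens: 9.

9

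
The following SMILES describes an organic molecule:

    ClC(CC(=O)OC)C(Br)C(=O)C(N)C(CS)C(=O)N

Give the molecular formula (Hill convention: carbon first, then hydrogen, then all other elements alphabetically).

C10H16BrClN2O4S

Walk through each heavy atom and fill implicit hydrogens from standard valence (C 4, N 3, O 2, S 2, halogen 1):
  atom 1: Cl (halogen, monovalent) → 0 H
  atom 2: C, bond orders sum to 3 (valence 4) → 1 H
  atom 3: C, bond orders sum to 2 (valence 4) → 2 H
  atom 4: C, bond orders sum to 4 (valence 4) → 0 H
  atom 5: O, bond orders sum to 2 (valence 2) → 0 H
  atom 6: O, bond orders sum to 2 (valence 2) → 0 H
  atom 7: C, bond orders sum to 1 (valence 4) → 3 H
  atom 8: C, bond orders sum to 3 (valence 4) → 1 H
  atom 9: Br (halogen, monovalent) → 0 H
  atom 10: C, bond orders sum to 4 (valence 4) → 0 H
  atom 11: O, bond orders sum to 2 (valence 2) → 0 H
  atom 12: C, bond orders sum to 3 (valence 4) → 1 H
  atom 13: N, bond orders sum to 1 (valence 3) → 2 H
  atom 14: C, bond orders sum to 3 (valence 4) → 1 H
  atom 15: C, bond orders sum to 2 (valence 4) → 2 H
  atom 16: S, bond orders sum to 1 (valence 2) → 1 H
  atom 17: C, bond orders sum to 4 (valence 4) → 0 H
  atom 18: O, bond orders sum to 2 (valence 2) → 0 H
  atom 19: N, bond orders sum to 1 (valence 3) → 2 H
Totals → C:10, H:16, Br:1, Cl:1, N:2, O:4, S:1.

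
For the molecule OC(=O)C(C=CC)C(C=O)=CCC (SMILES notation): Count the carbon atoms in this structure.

10

Count every carbon token in the SMILES (each C, including those in ring-closure positions and inside branches).
Carbon count: 10.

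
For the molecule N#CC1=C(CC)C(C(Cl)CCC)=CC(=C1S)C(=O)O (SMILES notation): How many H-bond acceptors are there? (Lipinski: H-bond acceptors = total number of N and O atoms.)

N atoms: 1; O atoms: 2.
Lipinski HBA = 1 + 2 = 3.

3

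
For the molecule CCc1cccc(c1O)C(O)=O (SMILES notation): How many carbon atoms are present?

Count every carbon token in the SMILES (each C, including those in ring-closure positions and inside branches).
Carbon count: 9.

9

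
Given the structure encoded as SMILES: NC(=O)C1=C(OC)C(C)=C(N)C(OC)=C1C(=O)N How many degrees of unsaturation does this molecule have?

Molecular formula: C11H15N3O4.
DoU = (2C + 2 + N − H − X) / 2, where X is the halogen count and O/S are ignored.
    = (2·11 + 2 + 3 − 15 − 0) / 2 = 12 / 2 = 6.

6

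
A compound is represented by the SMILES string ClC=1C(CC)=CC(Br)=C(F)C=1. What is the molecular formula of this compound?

Walk through each heavy atom and fill implicit hydrogens from standard valence (C 4, N 3, O 2, S 2, halogen 1):
  atom 1: Cl (halogen, monovalent) → 0 H
  atom 2: C, bond orders sum to 4 (valence 4) → 0 H
  atom 3: C, bond orders sum to 4 (valence 4) → 0 H
  atom 4: C, bond orders sum to 2 (valence 4) → 2 H
  atom 5: C, bond orders sum to 1 (valence 4) → 3 H
  atom 6: C, bond orders sum to 3 (valence 4) → 1 H
  atom 7: C, bond orders sum to 4 (valence 4) → 0 H
  atom 8: Br (halogen, monovalent) → 0 H
  atom 9: C, bond orders sum to 4 (valence 4) → 0 H
  atom 10: F (halogen, monovalent) → 0 H
  atom 11: C, bond orders sum to 3 (valence 4) → 1 H
Totals → C:8, H:7, Br:1, Cl:1, F:1.
In Hill order: C8H7BrClF.

C8H7BrClF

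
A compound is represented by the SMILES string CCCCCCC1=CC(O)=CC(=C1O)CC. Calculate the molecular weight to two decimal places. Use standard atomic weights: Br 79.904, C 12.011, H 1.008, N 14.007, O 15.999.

222.33 g/mol

First, the molecular formula is C14H22O2 (counting implicit H from valence).
  C: 14 × 12.011 = 168.154
  H: 22 × 1.008 = 22.176
  O: 2 × 15.999 = 31.998
Sum: 14×12.011 + 22×1.008 + 2×15.999 = 222.328 → 222.33 g/mol.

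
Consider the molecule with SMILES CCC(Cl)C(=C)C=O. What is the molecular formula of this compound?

Walk through each heavy atom and fill implicit hydrogens from standard valence (C 4, N 3, O 2, S 2, halogen 1):
  atom 1: C, bond orders sum to 1 (valence 4) → 3 H
  atom 2: C, bond orders sum to 2 (valence 4) → 2 H
  atom 3: C, bond orders sum to 3 (valence 4) → 1 H
  atom 4: Cl (halogen, monovalent) → 0 H
  atom 5: C, bond orders sum to 4 (valence 4) → 0 H
  atom 6: C, bond orders sum to 2 (valence 4) → 2 H
  atom 7: C, bond orders sum to 3 (valence 4) → 1 H
  atom 8: O, bond orders sum to 2 (valence 2) → 0 H
Totals → C:6, H:9, Cl:1, O:1.

C6H9ClO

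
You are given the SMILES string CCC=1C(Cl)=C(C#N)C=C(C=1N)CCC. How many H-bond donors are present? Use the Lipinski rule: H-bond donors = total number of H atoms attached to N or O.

2

Donors: find every N or O and count the H atoms it carries.
  atom 8 (N): bond orders sum to 3 → 0 H
  atom 12 (N): bond orders sum to 1 → 2 H
Lipinski HBD = 2.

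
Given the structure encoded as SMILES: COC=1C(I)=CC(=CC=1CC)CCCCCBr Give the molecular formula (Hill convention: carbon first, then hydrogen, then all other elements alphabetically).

C14H20BrIO

Walk through each heavy atom and fill implicit hydrogens from standard valence (C 4, N 3, O 2, S 2, halogen 1):
  atom 1: C, bond orders sum to 1 (valence 4) → 3 H
  atom 2: O, bond orders sum to 2 (valence 2) → 0 H
  atom 3: C, bond orders sum to 4 (valence 4) → 0 H
  atom 4: C, bond orders sum to 4 (valence 4) → 0 H
  atom 5: I (halogen, monovalent) → 0 H
  atom 6: C, bond orders sum to 3 (valence 4) → 1 H
  atom 7: C, bond orders sum to 4 (valence 4) → 0 H
  atom 8: C, bond orders sum to 3 (valence 4) → 1 H
  atom 9: C, bond orders sum to 4 (valence 4) → 0 H
  atom 10: C, bond orders sum to 2 (valence 4) → 2 H
  atom 11: C, bond orders sum to 1 (valence 4) → 3 H
  atom 12: C, bond orders sum to 2 (valence 4) → 2 H
  atom 13: C, bond orders sum to 2 (valence 4) → 2 H
  atom 14: C, bond orders sum to 2 (valence 4) → 2 H
  atom 15: C, bond orders sum to 2 (valence 4) → 2 H
  atom 16: C, bond orders sum to 2 (valence 4) → 2 H
  atom 17: Br (halogen, monovalent) → 0 H
Totals → C:14, H:20, Br:1, I:1, O:1.
In Hill order: C14H20BrIO.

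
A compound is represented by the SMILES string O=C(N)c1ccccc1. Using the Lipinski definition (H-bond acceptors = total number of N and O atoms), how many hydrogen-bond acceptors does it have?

N atoms: 1; O atoms: 1.
Lipinski HBA = 1 + 1 = 2.

2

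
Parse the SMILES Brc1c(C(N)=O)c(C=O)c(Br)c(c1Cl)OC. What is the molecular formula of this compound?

C9H6Br2ClNO3

Walk through each heavy atom and fill implicit hydrogens from standard valence (C 4, N 3, O 2, S 2, halogen 1); for lowercase aromatic atoms, an aromatic c carries 1 H when it has two neighbours and 0 H with three, and aromatic n carries 0 H:
  atom 1: Br (halogen, monovalent) → 0 H
  atom 2: aromatic c, 3 neighbours → 0 H
  atom 3: aromatic c, 3 neighbours → 0 H
  atom 4: C, bond orders sum to 4 (valence 4) → 0 H
  atom 5: N, bond orders sum to 1 (valence 3) → 2 H
  atom 6: O, bond orders sum to 2 (valence 2) → 0 H
  atom 7: aromatic c, 3 neighbours → 0 H
  atom 8: C, bond orders sum to 3 (valence 4) → 1 H
  atom 9: O, bond orders sum to 2 (valence 2) → 0 H
  atom 10: aromatic c, 3 neighbours → 0 H
  atom 11: Br (halogen, monovalent) → 0 H
  atom 12: aromatic c, 3 neighbours → 0 H
  atom 13: aromatic c, 3 neighbours → 0 H
  atom 14: Cl (halogen, monovalent) → 0 H
  atom 15: O, bond orders sum to 2 (valence 2) → 0 H
  atom 16: C, bond orders sum to 1 (valence 4) → 3 H
Totals → C:9, H:6, Br:2, Cl:1, N:1, O:3.
In Hill order: C9H6Br2ClNO3.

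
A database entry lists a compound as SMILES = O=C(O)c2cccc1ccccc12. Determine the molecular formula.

Walk through each heavy atom and fill implicit hydrogens from standard valence (C 4, N 3, O 2, S 2, halogen 1); for lowercase aromatic atoms, an aromatic c carries 1 H when it has two neighbours and 0 H with three, and aromatic n carries 0 H:
  atom 1: O, bond orders sum to 2 (valence 2) → 0 H
  atom 2: C, bond orders sum to 4 (valence 4) → 0 H
  atom 3: O, bond orders sum to 1 (valence 2) → 1 H
  atom 4: aromatic c, 3 neighbours → 0 H
  atom 5: aromatic c, 2 neighbours → 1 H
  atom 6: aromatic c, 2 neighbours → 1 H
  atom 7: aromatic c, 2 neighbours → 1 H
  atom 8: aromatic c, 3 neighbours → 0 H
  atom 9: aromatic c, 2 neighbours → 1 H
  atom 10: aromatic c, 2 neighbours → 1 H
  atom 11: aromatic c, 2 neighbours → 1 H
  atom 12: aromatic c, 2 neighbours → 1 H
  atom 13: aromatic c, 3 neighbours → 0 H
Totals → C:11, H:8, O:2.

C11H8O2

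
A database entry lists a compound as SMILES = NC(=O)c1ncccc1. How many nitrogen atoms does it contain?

2

Scan the SMILES for N atoms (remember two-letter symbols like Cl and Br are single atoms).
Nitrogen count: 2.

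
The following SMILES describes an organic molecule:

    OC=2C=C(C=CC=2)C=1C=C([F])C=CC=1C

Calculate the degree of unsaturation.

Degree of unsaturation = (number of rings) + (number of π bonds).
Ring closures in the SMILES: 2.
π bonds: 6 double bonds (each 1 DoU) → 6 DoU from unsaturation.
Total DoU = 2 + 6 = 8.

8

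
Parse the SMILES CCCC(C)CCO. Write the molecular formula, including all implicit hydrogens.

Walk through each heavy atom and fill implicit hydrogens from standard valence (C 4, N 3, O 2, S 2, halogen 1):
  atom 1: C, bond orders sum to 1 (valence 4) → 3 H
  atom 2: C, bond orders sum to 2 (valence 4) → 2 H
  atom 3: C, bond orders sum to 2 (valence 4) → 2 H
  atom 4: C, bond orders sum to 3 (valence 4) → 1 H
  atom 5: C, bond orders sum to 1 (valence 4) → 3 H
  atom 6: C, bond orders sum to 2 (valence 4) → 2 H
  atom 7: C, bond orders sum to 2 (valence 4) → 2 H
  atom 8: O, bond orders sum to 1 (valence 2) → 1 H
Totals → C:7, H:16, O:1.

C7H16O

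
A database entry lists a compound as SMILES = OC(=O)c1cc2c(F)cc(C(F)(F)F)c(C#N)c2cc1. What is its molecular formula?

Walk through each heavy atom and fill implicit hydrogens from standard valence (C 4, N 3, O 2, S 2, halogen 1); for lowercase aromatic atoms, an aromatic c carries 1 H when it has two neighbours and 0 H with three, and aromatic n carries 0 H:
  atom 1: O, bond orders sum to 1 (valence 2) → 1 H
  atom 2: C, bond orders sum to 4 (valence 4) → 0 H
  atom 3: O, bond orders sum to 2 (valence 2) → 0 H
  atom 4: aromatic c, 3 neighbours → 0 H
  atom 5: aromatic c, 2 neighbours → 1 H
  atom 6: aromatic c, 3 neighbours → 0 H
  atom 7: aromatic c, 3 neighbours → 0 H
  atom 8: F (halogen, monovalent) → 0 H
  atom 9: aromatic c, 2 neighbours → 1 H
  atom 10: aromatic c, 3 neighbours → 0 H
  atom 11: C, bond orders sum to 4 (valence 4) → 0 H
  atom 12: F (halogen, monovalent) → 0 H
  atom 13: F (halogen, monovalent) → 0 H
  atom 14: F (halogen, monovalent) → 0 H
  atom 15: aromatic c, 3 neighbours → 0 H
  atom 16: C, bond orders sum to 4 (valence 4) → 0 H
  atom 17: N, bond orders sum to 3 (valence 3) → 0 H
  atom 18: aromatic c, 3 neighbours → 0 H
  atom 19: aromatic c, 2 neighbours → 1 H
  atom 20: aromatic c, 2 neighbours → 1 H
Totals → C:13, H:5, F:4, N:1, O:2.
In Hill order: C13H5F4NO2.

C13H5F4NO2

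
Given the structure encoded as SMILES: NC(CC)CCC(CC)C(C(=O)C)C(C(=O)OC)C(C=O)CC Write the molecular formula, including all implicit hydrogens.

C18H33NO4

Walk through each heavy atom and fill implicit hydrogens from standard valence (C 4, N 3, O 2, S 2, halogen 1):
  atom 1: N, bond orders sum to 1 (valence 3) → 2 H
  atom 2: C, bond orders sum to 3 (valence 4) → 1 H
  atom 3: C, bond orders sum to 2 (valence 4) → 2 H
  atom 4: C, bond orders sum to 1 (valence 4) → 3 H
  atom 5: C, bond orders sum to 2 (valence 4) → 2 H
  atom 6: C, bond orders sum to 2 (valence 4) → 2 H
  atom 7: C, bond orders sum to 3 (valence 4) → 1 H
  atom 8: C, bond orders sum to 2 (valence 4) → 2 H
  atom 9: C, bond orders sum to 1 (valence 4) → 3 H
  atom 10: C, bond orders sum to 3 (valence 4) → 1 H
  atom 11: C, bond orders sum to 4 (valence 4) → 0 H
  atom 12: O, bond orders sum to 2 (valence 2) → 0 H
  atom 13: C, bond orders sum to 1 (valence 4) → 3 H
  atom 14: C, bond orders sum to 3 (valence 4) → 1 H
  atom 15: C, bond orders sum to 4 (valence 4) → 0 H
  atom 16: O, bond orders sum to 2 (valence 2) → 0 H
  atom 17: O, bond orders sum to 2 (valence 2) → 0 H
  atom 18: C, bond orders sum to 1 (valence 4) → 3 H
  atom 19: C, bond orders sum to 3 (valence 4) → 1 H
  atom 20: C, bond orders sum to 3 (valence 4) → 1 H
  atom 21: O, bond orders sum to 2 (valence 2) → 0 H
  atom 22: C, bond orders sum to 2 (valence 4) → 2 H
  atom 23: C, bond orders sum to 1 (valence 4) → 3 H
Totals → C:18, H:33, N:1, O:4.
In Hill order: C18H33NO4.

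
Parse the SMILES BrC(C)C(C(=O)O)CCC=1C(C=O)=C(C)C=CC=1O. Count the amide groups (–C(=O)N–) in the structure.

Scan the SMILES for the amide motif — none present.
Groups that are present: 1 aldehyde, 1 carboxylic acid, 1 hydroxyl.

0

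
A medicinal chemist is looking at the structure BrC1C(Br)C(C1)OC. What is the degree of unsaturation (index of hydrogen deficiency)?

Molecular formula: C5H8Br2O.
DoU = (2C + 2 + N − H − X) / 2, where X is the halogen count and O/S are ignored.
    = (2·5 + 2 + 0 − 8 − 2) / 2 = 2 / 2 = 1.

1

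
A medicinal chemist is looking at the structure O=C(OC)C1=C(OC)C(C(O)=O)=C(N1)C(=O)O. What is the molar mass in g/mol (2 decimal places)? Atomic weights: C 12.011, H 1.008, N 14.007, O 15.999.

243.17 g/mol

First, the molecular formula is C9H9NO7 (counting implicit H from valence).
  C: 9 × 12.011 = 108.099
  H: 9 × 1.008 = 9.072
  N: 1 × 14.007 = 14.007
  O: 7 × 15.999 = 111.993
Sum: 9×12.011 + 9×1.008 + 1×14.007 + 7×15.999 = 243.171 → 243.17 g/mol.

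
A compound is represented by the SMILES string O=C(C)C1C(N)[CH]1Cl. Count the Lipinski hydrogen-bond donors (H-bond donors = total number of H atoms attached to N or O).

Donors: find every N or O and count the H atoms it carries.
  atom 1 (O): bond orders sum to 2 → 0 H
  atom 6 (N): bond orders sum to 1 → 2 H
Lipinski HBD = 2.

2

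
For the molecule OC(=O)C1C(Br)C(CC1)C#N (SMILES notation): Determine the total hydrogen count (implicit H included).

8

Walk through each heavy atom and fill implicit hydrogens from standard valence (C 4, N 3, O 2, S 2, halogen 1):
  atom 1: O, bond orders sum to 1 (valence 2) → 1 H
  atom 2: C, bond orders sum to 4 (valence 4) → 0 H
  atom 3: O, bond orders sum to 2 (valence 2) → 0 H
  atom 4: C, bond orders sum to 3 (valence 4) → 1 H
  atom 5: C, bond orders sum to 3 (valence 4) → 1 H
  atom 6: Br (halogen, monovalent) → 0 H
  atom 7: C, bond orders sum to 3 (valence 4) → 1 H
  atom 8: C, bond orders sum to 2 (valence 4) → 2 H
  atom 9: C, bond orders sum to 2 (valence 4) → 2 H
  atom 10: C, bond orders sum to 4 (valence 4) → 0 H
  atom 11: N, bond orders sum to 3 (valence 3) → 0 H
Total hydrogens: 8.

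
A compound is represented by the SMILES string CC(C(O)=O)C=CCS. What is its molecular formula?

Walk through each heavy atom and fill implicit hydrogens from standard valence (C 4, N 3, O 2, S 2, halogen 1):
  atom 1: C, bond orders sum to 1 (valence 4) → 3 H
  atom 2: C, bond orders sum to 3 (valence 4) → 1 H
  atom 3: C, bond orders sum to 4 (valence 4) → 0 H
  atom 4: O, bond orders sum to 1 (valence 2) → 1 H
  atom 5: O, bond orders sum to 2 (valence 2) → 0 H
  atom 6: C, bond orders sum to 3 (valence 4) → 1 H
  atom 7: C, bond orders sum to 3 (valence 4) → 1 H
  atom 8: C, bond orders sum to 2 (valence 4) → 2 H
  atom 9: S, bond orders sum to 1 (valence 2) → 1 H
Totals → C:6, H:10, O:2, S:1.

C6H10O2S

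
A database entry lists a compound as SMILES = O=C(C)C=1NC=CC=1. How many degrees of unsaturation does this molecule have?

4

Degree of unsaturation = (number of rings) + (number of π bonds).
Ring closures in the SMILES: 1.
π bonds: 3 double bonds (each 1 DoU) → 3 DoU from unsaturation.
Total DoU = 1 + 3 = 4.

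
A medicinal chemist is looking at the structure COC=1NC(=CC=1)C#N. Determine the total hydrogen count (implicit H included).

6

Walk through each heavy atom and fill implicit hydrogens from standard valence (C 4, N 3, O 2, S 2, halogen 1):
  atom 1: C, bond orders sum to 1 (valence 4) → 3 H
  atom 2: O, bond orders sum to 2 (valence 2) → 0 H
  atom 3: C, bond orders sum to 4 (valence 4) → 0 H
  atom 4: N, bond orders sum to 2 (valence 3) → 1 H
  atom 5: C, bond orders sum to 4 (valence 4) → 0 H
  atom 6: C, bond orders sum to 3 (valence 4) → 1 H
  atom 7: C, bond orders sum to 3 (valence 4) → 1 H
  atom 8: C, bond orders sum to 4 (valence 4) → 0 H
  atom 9: N, bond orders sum to 3 (valence 3) → 0 H
Total hydrogens: 6.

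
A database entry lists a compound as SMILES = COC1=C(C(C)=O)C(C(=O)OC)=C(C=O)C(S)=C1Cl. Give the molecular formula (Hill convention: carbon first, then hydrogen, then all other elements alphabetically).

C12H11ClO5S

Walk through each heavy atom and fill implicit hydrogens from standard valence (C 4, N 3, O 2, S 2, halogen 1):
  atom 1: C, bond orders sum to 1 (valence 4) → 3 H
  atom 2: O, bond orders sum to 2 (valence 2) → 0 H
  atom 3: C, bond orders sum to 4 (valence 4) → 0 H
  atom 4: C, bond orders sum to 4 (valence 4) → 0 H
  atom 5: C, bond orders sum to 4 (valence 4) → 0 H
  atom 6: C, bond orders sum to 1 (valence 4) → 3 H
  atom 7: O, bond orders sum to 2 (valence 2) → 0 H
  atom 8: C, bond orders sum to 4 (valence 4) → 0 H
  atom 9: C, bond orders sum to 4 (valence 4) → 0 H
  atom 10: O, bond orders sum to 2 (valence 2) → 0 H
  atom 11: O, bond orders sum to 2 (valence 2) → 0 H
  atom 12: C, bond orders sum to 1 (valence 4) → 3 H
  atom 13: C, bond orders sum to 4 (valence 4) → 0 H
  atom 14: C, bond orders sum to 3 (valence 4) → 1 H
  atom 15: O, bond orders sum to 2 (valence 2) → 0 H
  atom 16: C, bond orders sum to 4 (valence 4) → 0 H
  atom 17: S, bond orders sum to 1 (valence 2) → 1 H
  atom 18: C, bond orders sum to 4 (valence 4) → 0 H
  atom 19: Cl (halogen, monovalent) → 0 H
Totals → C:12, H:11, Cl:1, O:5, S:1.
In Hill order: C12H11ClO5S.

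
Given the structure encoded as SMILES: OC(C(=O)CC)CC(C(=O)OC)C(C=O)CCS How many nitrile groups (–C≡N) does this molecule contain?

Scan the SMILES for the nitrile motif — none present.
Groups that are present: 1 aldehyde, 1 ester, 1 hydroxyl, 1 ketone, 1 thiol.

0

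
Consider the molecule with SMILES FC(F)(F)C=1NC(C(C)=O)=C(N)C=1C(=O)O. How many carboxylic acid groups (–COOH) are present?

The carboxylic acid motif appears at heavy-atom position 14 in the SMILES.
Other groups present: 1 ketone, 1 primary amine.
Carboxylic acid count: 1.

1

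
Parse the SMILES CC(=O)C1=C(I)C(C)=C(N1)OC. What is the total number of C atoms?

Count every carbon token in the SMILES (each C, including those in ring-closure positions and inside branches).
Carbon count: 8.

8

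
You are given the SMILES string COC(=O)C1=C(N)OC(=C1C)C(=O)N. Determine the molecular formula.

C8H10N2O4

Walk through each heavy atom and fill implicit hydrogens from standard valence (C 4, N 3, O 2, S 2, halogen 1):
  atom 1: C, bond orders sum to 1 (valence 4) → 3 H
  atom 2: O, bond orders sum to 2 (valence 2) → 0 H
  atom 3: C, bond orders sum to 4 (valence 4) → 0 H
  atom 4: O, bond orders sum to 2 (valence 2) → 0 H
  atom 5: C, bond orders sum to 4 (valence 4) → 0 H
  atom 6: C, bond orders sum to 4 (valence 4) → 0 H
  atom 7: N, bond orders sum to 1 (valence 3) → 2 H
  atom 8: O, bond orders sum to 2 (valence 2) → 0 H
  atom 9: C, bond orders sum to 4 (valence 4) → 0 H
  atom 10: C, bond orders sum to 4 (valence 4) → 0 H
  atom 11: C, bond orders sum to 1 (valence 4) → 3 H
  atom 12: C, bond orders sum to 4 (valence 4) → 0 H
  atom 13: O, bond orders sum to 2 (valence 2) → 0 H
  atom 14: N, bond orders sum to 1 (valence 3) → 2 H
Totals → C:8, H:10, N:2, O:4.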